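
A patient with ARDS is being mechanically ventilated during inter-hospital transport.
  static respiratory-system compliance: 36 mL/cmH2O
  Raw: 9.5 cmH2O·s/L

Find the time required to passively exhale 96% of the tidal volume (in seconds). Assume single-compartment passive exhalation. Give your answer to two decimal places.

τ = R × C = 9.5 × 36 mL/cmH2O = 9.5 × 0.036 L/cmH2O = 0.342 s.
Exhaled fraction f = 1 − e^(−t/τ) → t = −τ·ln(1 − f) = −0.342·ln(0.04) = 1.101 s.

1.10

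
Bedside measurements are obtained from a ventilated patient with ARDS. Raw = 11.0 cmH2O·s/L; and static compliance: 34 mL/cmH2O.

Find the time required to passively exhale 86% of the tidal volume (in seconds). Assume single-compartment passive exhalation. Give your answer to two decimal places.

0.74

τ = R × C = 11.0 × 34 mL/cmH2O = 11.0 × 0.034 L/cmH2O = 0.374 s.
Exhaled fraction f = 1 − e^(−t/τ) → t = −τ·ln(1 − f) = −0.374·ln(0.14) = 0.7353 s.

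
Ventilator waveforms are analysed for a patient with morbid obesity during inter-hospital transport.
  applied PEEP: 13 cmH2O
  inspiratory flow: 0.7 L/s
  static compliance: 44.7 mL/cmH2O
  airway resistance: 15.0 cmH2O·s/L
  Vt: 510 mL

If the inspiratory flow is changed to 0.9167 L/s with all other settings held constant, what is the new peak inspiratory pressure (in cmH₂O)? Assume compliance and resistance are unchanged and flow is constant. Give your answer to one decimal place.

38.2

PIP = Vt/C + R·V̇ + PEEP (constant-flow equation of motion).
Only the resistive term changes: ΔPIP = R × ΔV̇ = 15.0 × (0.9167 − 0.7) = 15.0 × 0.2167 = 3.251 cmH2O.
Original PIP = 510/44.7 + 15.0×0.7 + 13 = 34.909 cmH2O; new PIP = 34.909 + (3.251) = 38.16 cmH2O.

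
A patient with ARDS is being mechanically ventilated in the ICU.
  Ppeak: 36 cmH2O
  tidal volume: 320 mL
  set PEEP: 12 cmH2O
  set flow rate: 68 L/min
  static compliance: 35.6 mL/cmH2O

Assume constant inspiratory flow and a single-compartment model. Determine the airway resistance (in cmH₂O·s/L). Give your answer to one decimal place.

Flow: 68 L/min ÷ 60 = 1.1333 L/s.
Equation of motion (constant flow): PIP = Vt/C + R·V̇ + PEEP.
R·V̇ = PIP − Vt/C − PEEP = 36 − 320/35.6 − 12 = 36 − 8.989 − 12 = 15.011 cmH2O.
R = 15.011 / 1.1333 = 13.245 cmH2O·s/L.

13.2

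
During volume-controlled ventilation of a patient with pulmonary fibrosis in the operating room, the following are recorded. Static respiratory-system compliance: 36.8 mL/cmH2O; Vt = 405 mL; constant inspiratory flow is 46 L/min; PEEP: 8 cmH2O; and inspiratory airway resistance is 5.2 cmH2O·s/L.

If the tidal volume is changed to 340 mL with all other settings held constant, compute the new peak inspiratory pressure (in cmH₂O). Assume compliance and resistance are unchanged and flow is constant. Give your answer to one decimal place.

Flow: 46 L/min ÷ 60 = 0.7667 L/s.
PIP = Vt/C + R·V̇ + PEEP (constant-flow equation of motion).
Only the elastic term changes: ΔPIP = ΔVt / C = (340 − 405) / 36.8 = -1.766 cmH2O.
Original PIP = 405/36.8 + 5.2×0.7667 + 8 = 22.992 cmH2O; new PIP = 22.992 + (-1.766) = 21.226 cmH2O.

21.2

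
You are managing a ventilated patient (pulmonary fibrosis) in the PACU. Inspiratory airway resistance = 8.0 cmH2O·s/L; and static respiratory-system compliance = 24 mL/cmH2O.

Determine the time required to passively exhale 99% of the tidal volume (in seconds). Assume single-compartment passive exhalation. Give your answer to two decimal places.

τ = R × C = 8.0 × 24 mL/cmH2O = 8.0 × 0.024 L/cmH2O = 0.192 s.
Exhaled fraction f = 1 − e^(−t/τ) → t = −τ·ln(1 − f) = −0.192·ln(0.01) = 0.8842 s.

0.88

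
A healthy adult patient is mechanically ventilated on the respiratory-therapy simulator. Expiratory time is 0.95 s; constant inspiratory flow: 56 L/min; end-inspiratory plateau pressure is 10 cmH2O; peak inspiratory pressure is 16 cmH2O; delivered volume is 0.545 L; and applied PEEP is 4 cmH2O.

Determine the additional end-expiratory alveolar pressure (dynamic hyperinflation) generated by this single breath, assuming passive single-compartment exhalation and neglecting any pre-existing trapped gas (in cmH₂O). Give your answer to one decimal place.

Flow: 56 L/min ÷ 60 = 0.9333 L/s.
R = (PIP − Pplat)/V̇ = (16 − 10) / 0.9333 = 6.0/0.9333 = 6.429 cmH2O·s/L.
C = Vt/(Pplat − PEEP) = 545.0 / (10 − 4) = 545.0/6.0 = 90.833 mL/cmH2O.
τ = R × C = 6.429 × 0.09083 L/cmH2O = 0.5839 s.
Fraction remaining = e^(−Te/τ) = e^(−0.95/0.5839) = 0.1965; trapped volume = 545.0 × 0.1965 = 107.09 mL.
Additional alveolar pressure from trapping ≈ V_trapped / C = 107.09 / 90.833 = 1.179 cmH2O.

1.2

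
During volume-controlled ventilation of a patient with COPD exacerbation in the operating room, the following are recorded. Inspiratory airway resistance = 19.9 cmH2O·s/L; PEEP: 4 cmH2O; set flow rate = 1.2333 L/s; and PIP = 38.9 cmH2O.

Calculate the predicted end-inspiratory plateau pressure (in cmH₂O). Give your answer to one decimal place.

Pplat = PIP − Raw × flow = 38.9 − 19.9 × 1.2333 = 38.9 − 24.543 = 14.357 cmH2O.

14.4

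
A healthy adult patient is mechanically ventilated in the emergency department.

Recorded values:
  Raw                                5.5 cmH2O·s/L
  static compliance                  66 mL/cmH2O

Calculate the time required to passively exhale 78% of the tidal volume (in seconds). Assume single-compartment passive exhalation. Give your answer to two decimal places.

0.55

τ = R × C = 5.5 × 66 mL/cmH2O = 5.5 × 0.066 L/cmH2O = 0.363 s.
Exhaled fraction f = 1 − e^(−t/τ) → t = −τ·ln(1 − f) = −0.363·ln(0.22) = 0.5496 s.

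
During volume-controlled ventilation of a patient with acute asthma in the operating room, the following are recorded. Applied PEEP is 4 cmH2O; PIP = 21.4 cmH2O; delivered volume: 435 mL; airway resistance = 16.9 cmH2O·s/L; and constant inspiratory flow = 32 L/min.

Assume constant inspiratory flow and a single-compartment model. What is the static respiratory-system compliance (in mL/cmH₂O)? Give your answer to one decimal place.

Flow: 32 L/min ÷ 60 = 0.5333 L/s.
Equation of motion (constant flow): PIP = Vt/C + R·V̇ + PEEP.
Vt/C = PIP − R·V̇ − PEEP = 21.4 − 16.9×0.5333 − 4 = 21.4 − 9.013 − 4 = 8.387 cmH2O.
C = Vt / 8.387 = 435 / 8.387 = 51.866 mL/cmH2O.

51.9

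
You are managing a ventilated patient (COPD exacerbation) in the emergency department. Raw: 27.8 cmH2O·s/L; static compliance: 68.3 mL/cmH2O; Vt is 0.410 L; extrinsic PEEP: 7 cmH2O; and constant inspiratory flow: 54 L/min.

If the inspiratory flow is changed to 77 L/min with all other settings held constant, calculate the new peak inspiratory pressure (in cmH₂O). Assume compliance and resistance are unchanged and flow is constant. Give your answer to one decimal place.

48.7

Flow: 54 L/min ÷ 60 = 0.9 L/s.
New flow: 77 L/min ÷ 60 = 1.2833 L/s.
PIP = Vt/C + R·V̇ + PEEP (constant-flow equation of motion).
Only the resistive term changes: ΔPIP = R × ΔV̇ = 27.8 × (1.2833 − 0.9) = 27.8 × 0.3833 = 10.656 cmH2O.
Original PIP = 410/68.3 + 27.8×0.9 + 7 = 38.023 cmH2O; new PIP = 38.023 + (10.656) = 48.679 cmH2O.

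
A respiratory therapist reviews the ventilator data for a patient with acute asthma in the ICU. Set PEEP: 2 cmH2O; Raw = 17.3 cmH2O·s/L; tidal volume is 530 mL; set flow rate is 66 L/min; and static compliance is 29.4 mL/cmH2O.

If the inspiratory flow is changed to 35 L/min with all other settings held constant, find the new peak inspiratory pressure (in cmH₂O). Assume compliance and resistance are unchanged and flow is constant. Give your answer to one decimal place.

Flow: 66 L/min ÷ 60 = 1.1 L/s.
New flow: 35 L/min ÷ 60 = 0.5833 L/s.
PIP = Vt/C + R·V̇ + PEEP (constant-flow equation of motion).
Only the resistive term changes: ΔPIP = R × ΔV̇ = 17.3 × (0.5833 − 1.1) = 17.3 × -0.5167 = -8.939 cmH2O.
Original PIP = 530/29.4 + 17.3×1.1 + 2 = 39.057 cmH2O; new PIP = 39.057 + (-8.939) = 30.118 cmH2O.

30.1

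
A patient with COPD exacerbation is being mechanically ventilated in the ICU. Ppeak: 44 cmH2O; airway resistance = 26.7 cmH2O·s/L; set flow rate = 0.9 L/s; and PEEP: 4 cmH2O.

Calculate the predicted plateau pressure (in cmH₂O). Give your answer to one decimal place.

Pplat = PIP − Raw × flow = 44 − 26.7 × 0.9 = 44 − 24.03 = 19.97 cmH2O.

20.0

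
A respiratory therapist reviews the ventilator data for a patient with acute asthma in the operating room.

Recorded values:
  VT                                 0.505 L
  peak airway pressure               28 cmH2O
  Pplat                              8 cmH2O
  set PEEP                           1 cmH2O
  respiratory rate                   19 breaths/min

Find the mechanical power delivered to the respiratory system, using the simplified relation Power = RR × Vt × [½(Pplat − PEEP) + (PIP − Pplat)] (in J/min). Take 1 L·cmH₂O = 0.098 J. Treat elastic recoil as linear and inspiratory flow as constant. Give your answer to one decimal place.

Per-breath work = Vt × [½(Pplat−PEEP) + (PIP−Pplat)] = 0.505 × [0.5×7.0 + 20.0] = 0.505 × 23.5 = 11.868 L·cmH2O.
Power = 19 × 11.868 = 225.49 L·cmH2O/min.
× 0.098 J/(L·cmH2O) → 22.098 J/min.

22.1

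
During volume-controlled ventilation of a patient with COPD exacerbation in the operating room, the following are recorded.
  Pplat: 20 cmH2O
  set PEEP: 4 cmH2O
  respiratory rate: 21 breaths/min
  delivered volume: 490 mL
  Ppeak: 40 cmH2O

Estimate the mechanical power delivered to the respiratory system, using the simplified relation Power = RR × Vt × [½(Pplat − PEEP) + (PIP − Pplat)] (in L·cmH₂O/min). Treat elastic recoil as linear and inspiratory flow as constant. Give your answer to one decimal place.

Per-breath work = Vt × [½(Pplat−PEEP) + (PIP−Pplat)] = 0.490 × [0.5×16.0 + 20.0] = 0.490 × 28.0 = 13.72 L·cmH2O.
Power = 21 × 13.72 = 288.12 L·cmH2O/min.

288.1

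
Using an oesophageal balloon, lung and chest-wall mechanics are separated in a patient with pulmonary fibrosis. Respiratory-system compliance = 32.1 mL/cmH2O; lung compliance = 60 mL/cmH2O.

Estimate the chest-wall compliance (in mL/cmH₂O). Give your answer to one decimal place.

69.0

1/Ccw = 1/Crs − 1/CL.
1/Ccw = 1/32.1 − 1/60 = 0.01449.
Ccw = 69.013 mL/cmH2O.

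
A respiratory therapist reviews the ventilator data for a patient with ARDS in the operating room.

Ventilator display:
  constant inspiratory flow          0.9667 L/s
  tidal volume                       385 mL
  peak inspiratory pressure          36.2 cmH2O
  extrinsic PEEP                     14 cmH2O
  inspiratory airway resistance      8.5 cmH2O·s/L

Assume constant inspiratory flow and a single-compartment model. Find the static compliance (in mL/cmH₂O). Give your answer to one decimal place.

Equation of motion (constant flow): PIP = Vt/C + R·V̇ + PEEP.
Vt/C = PIP − R·V̇ − PEEP = 36.2 − 8.5×0.9667 − 14 = 36.2 − 8.217 − 14 = 13.983 cmH2O.
C = Vt / 13.983 = 385 / 13.983 = 27.533 mL/cmH2O.

27.5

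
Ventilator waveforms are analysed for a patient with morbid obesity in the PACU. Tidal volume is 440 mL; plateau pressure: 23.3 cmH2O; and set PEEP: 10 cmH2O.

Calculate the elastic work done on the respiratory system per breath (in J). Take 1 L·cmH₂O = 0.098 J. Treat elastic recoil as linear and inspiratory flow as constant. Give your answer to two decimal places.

Elastic work ≈ ½ × (Pplat − PEEP) × Vt = 0.5 × (23.3 − 10) × 0.440 L = 0.5 × 13.3 × 0.440 = 2.926 L·cmH2O.
× 0.098 J/(L·cmH2O) → 0.2867 J.

0.29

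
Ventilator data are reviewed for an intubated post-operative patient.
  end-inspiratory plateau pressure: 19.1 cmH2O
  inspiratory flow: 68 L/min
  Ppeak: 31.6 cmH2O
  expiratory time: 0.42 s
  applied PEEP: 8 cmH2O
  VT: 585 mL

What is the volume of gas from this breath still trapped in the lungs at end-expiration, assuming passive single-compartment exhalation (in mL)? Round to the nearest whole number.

284

Flow: 68 L/min ÷ 60 = 1.1333 L/s.
R = (PIP − Pplat)/V̇ = (31.6 − 19.1) / 1.1333 = 12.5/1.1333 = 11.03 cmH2O·s/L.
C = Vt/(Pplat − PEEP) = 585.0 / (19.1 − 8) = 585.0/11.1 = 52.703 mL/cmH2O.
τ = R × C = 11.03 × 0.0527 L/cmH2O = 0.5813 s.
Fraction remaining = e^(−Te/τ) = e^(−0.42/0.5813) = 0.4855.
Trapped volume = 585.0 × 0.4855 = 284.02 mL.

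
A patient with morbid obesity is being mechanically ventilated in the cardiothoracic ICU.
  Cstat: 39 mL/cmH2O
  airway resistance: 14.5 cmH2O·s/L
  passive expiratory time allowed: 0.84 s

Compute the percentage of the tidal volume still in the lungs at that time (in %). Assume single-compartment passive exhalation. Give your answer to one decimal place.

22.6

τ = R × C = 14.5 × 39 mL/cmH2O = 14.5 × 0.039 L/cmH2O = 0.5655 s.
Passive exhalation: V(t)/V₀ = e^(−t/τ) = e^(−0.84/0.5655) = 0.2264.
Fraction remaining = 0.2264 → 22.64%.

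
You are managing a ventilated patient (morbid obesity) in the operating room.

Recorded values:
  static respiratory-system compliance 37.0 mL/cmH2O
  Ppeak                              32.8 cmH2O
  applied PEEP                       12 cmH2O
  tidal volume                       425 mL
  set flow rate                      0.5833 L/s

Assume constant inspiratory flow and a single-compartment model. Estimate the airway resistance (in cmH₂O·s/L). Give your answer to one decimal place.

16.0

Equation of motion (constant flow): PIP = Vt/C + R·V̇ + PEEP.
R·V̇ = PIP − Vt/C − PEEP = 32.8 − 425/37.0 − 12 = 32.8 − 11.486 − 12 = 9.314 cmH2O.
R = 9.314 / 0.5833 = 15.968 cmH2O·s/L.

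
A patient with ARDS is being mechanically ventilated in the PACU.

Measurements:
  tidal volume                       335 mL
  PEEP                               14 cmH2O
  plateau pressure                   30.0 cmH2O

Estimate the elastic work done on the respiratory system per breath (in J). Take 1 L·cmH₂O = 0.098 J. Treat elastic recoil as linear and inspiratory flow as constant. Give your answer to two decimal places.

0.26

Elastic work ≈ ½ × (Pplat − PEEP) × Vt = 0.5 × (30.0 − 14) × 0.335 L = 0.5 × 16.0 × 0.335 = 2.68 L·cmH2O.
× 0.098 J/(L·cmH2O) → 0.2626 J.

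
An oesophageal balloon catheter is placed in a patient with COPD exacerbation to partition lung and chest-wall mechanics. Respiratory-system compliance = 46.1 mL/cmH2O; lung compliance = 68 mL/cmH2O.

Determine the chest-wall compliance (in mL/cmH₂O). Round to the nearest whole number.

143

1/Ccw = 1/Crs − 1/CL.
1/Ccw = 1/46.1 − 1/68 = 0.006986.
Ccw = 143.14 mL/cmH2O.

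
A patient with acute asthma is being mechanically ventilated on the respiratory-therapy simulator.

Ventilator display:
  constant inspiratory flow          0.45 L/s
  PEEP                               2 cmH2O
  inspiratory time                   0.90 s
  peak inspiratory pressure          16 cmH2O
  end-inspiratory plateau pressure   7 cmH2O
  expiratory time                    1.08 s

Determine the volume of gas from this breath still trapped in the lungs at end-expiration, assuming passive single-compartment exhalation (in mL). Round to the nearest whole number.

208

Vt = flow × Ti = 0.45 L/s × 0.90 s × 1000 mL/L = 405.0 mL.
R = (PIP − Pplat)/V̇ = (16 − 7) / 0.45 = 9.0/0.45 = 20.0 cmH2O·s/L.
C = Vt/(Pplat − PEEP) = 405.0 / (7 − 2) = 405.0/5.0 = 81.0 mL/cmH2O.
τ = R × C = 20.0 × 0.081 L/cmH2O = 1.62 s.
Fraction remaining = e^(−Te/τ) = e^(−1.08/1.62) = 0.5134.
Trapped volume = 405.0 × 0.5134 = 207.93 mL.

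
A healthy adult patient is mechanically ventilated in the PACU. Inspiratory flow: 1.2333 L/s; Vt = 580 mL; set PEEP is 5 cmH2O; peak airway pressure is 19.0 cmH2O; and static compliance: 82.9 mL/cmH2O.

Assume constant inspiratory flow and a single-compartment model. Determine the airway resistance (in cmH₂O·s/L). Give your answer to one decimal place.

5.7

Equation of motion (constant flow): PIP = Vt/C + R·V̇ + PEEP.
R·V̇ = PIP − Vt/C − PEEP = 19.0 − 580/82.9 − 5 = 19.0 − 6.996 − 5 = 7.004 cmH2O.
R = 7.004 / 1.2333 = 5.679 cmH2O·s/L.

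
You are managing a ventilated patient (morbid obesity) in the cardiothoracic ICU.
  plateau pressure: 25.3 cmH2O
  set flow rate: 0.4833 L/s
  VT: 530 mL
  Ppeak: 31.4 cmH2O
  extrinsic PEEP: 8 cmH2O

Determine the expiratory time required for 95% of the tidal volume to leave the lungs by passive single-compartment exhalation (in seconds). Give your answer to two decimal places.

R = (PIP − Pplat)/V̇ = (31.4 − 25.3) / 0.4833 = 6.1/0.4833 = 12.622 cmH2O·s/L.
C = Vt/(Pplat − PEEP) = 530.0 / (25.3 − 8) = 530.0/17.3 = 30.636 mL/cmH2O.
τ = R × C = 12.622 × 0.03064 L/cmH2O = 0.3867 s.
t = −τ·ln(1 − 0.95) = −0.3867·ln(0.05) = 1.158 s.

1.16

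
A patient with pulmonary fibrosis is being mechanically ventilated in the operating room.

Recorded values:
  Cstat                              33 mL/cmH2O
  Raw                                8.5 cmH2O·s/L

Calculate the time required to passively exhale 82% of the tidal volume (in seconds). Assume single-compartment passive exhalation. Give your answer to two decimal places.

0.48

τ = R × C = 8.5 × 33 mL/cmH2O = 8.5 × 0.033 L/cmH2O = 0.2805 s.
Exhaled fraction f = 1 − e^(−t/τ) → t = −τ·ln(1 − f) = −0.2805·ln(0.18) = 0.481 s.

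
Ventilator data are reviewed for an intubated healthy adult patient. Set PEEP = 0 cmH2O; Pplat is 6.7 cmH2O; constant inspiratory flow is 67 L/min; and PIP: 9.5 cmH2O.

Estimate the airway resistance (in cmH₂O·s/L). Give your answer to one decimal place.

2.5

Flow: 67 L/min ÷ 60 = 1.1167 L/s.
Raw = (PIP − Pplat) / flow = (9.5 − 6.7) / 1.1167 = 2.8 / 1.1167 = 2.507 cmH2O·s/L.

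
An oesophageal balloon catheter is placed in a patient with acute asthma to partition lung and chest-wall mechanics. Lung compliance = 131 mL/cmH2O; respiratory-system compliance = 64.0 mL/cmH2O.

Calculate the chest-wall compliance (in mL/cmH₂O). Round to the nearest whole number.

1/Ccw = 1/Crs − 1/CL.
1/Ccw = 1/64.0 − 1/131 = 0.007991.
Ccw = 125.14 mL/cmH2O.

125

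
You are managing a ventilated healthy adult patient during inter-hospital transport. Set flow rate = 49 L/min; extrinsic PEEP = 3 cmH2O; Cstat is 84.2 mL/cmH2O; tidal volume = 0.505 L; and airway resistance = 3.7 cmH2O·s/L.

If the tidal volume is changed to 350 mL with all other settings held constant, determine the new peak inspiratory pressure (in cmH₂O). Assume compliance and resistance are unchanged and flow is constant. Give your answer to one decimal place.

10.2

Flow: 49 L/min ÷ 60 = 0.8167 L/s.
PIP = Vt/C + R·V̇ + PEEP (constant-flow equation of motion).
Only the elastic term changes: ΔPIP = ΔVt / C = (350 − 505) / 84.2 = -1.841 cmH2O.
Original PIP = 505/84.2 + 3.7×0.8167 + 3 = 12.019 cmH2O; new PIP = 12.019 + (-1.841) = 10.178 cmH2O.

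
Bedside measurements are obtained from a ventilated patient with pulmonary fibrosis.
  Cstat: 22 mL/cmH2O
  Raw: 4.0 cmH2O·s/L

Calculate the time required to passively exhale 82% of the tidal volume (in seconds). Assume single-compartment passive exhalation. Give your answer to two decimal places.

0.15

τ = R × C = 4.0 × 22 mL/cmH2O = 4.0 × 0.022 L/cmH2O = 0.088 s.
Exhaled fraction f = 1 − e^(−t/τ) → t = −τ·ln(1 − f) = −0.088·ln(0.18) = 0.1509 s.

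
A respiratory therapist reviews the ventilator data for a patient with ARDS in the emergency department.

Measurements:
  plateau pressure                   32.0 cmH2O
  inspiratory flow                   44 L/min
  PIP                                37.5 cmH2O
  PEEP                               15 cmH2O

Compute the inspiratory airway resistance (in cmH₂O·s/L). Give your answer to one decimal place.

7.5

Flow: 44 L/min ÷ 60 = 0.7333 L/s.
Raw = (PIP − Pplat) / flow = (37.5 − 32.0) / 0.7333 = 5.5 / 0.7333 = 7.5 cmH2O·s/L.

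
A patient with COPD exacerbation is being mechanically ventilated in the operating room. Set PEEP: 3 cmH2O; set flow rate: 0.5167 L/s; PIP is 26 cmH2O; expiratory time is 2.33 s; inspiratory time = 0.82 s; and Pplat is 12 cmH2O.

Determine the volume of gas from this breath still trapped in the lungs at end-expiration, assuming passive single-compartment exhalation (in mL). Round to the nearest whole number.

Vt = flow × Ti = 0.5167 L/s × 0.82 s × 1000 mL/L = 423.69 mL.
R = (PIP − Pplat)/V̇ = (26 − 12) / 0.5167 = 14.0/0.5167 = 27.095 cmH2O·s/L.
C = Vt/(Pplat − PEEP) = 423.69 / (12 − 3) = 423.69/9.0 = 47.077 mL/cmH2O.
τ = R × C = 27.095 × 0.04708 L/cmH2O = 1.276 s.
Fraction remaining = e^(−Te/τ) = e^(−2.33/1.276) = 0.1611.
Trapped volume = 423.69 × 0.1611 = 68.256 mL.

68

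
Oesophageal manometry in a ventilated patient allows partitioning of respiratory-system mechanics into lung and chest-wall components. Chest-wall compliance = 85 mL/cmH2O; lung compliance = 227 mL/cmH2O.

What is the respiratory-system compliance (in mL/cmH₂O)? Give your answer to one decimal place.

Lung and chest wall are elastances in series: 1/Crs = 1/CL + 1/Ccw.
1/Crs = 1/227 + 1/85 = 0.01617.
Crs = 61.843 mL/cmH2O.

61.8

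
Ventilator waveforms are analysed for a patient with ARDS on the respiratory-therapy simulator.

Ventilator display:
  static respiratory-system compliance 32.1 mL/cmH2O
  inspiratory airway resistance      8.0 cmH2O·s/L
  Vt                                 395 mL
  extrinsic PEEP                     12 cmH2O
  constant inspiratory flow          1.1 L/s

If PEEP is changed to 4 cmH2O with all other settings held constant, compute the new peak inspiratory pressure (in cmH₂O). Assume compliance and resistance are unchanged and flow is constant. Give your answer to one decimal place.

PIP = Vt/C + R·V̇ + PEEP (constant-flow equation of motion).
Only the baseline term changes: ΔPIP = ΔPEEP = 4 − 12 = -8.0 cmH2O.
Original PIP = 395/32.1 + 8.0×1.1 + 12 = 33.105 cmH2O; new PIP = 33.105 + (-8.0) = 25.105 cmH2O.

25.1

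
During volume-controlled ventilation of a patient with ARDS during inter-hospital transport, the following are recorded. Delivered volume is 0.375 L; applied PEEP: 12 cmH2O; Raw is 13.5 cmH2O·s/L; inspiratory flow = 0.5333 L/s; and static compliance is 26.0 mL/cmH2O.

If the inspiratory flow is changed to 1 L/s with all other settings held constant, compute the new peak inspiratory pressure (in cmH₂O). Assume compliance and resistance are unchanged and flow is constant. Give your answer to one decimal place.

PIP = Vt/C + R·V̇ + PEEP (constant-flow equation of motion).
Only the resistive term changes: ΔPIP = R × ΔV̇ = 13.5 × (1 − 0.5333) = 13.5 × 0.4667 = 6.3 cmH2O.
Original PIP = 375/26.0 + 13.5×0.5333 + 12 = 33.623 cmH2O; new PIP = 33.623 + (6.3) = 39.923 cmH2O.

39.9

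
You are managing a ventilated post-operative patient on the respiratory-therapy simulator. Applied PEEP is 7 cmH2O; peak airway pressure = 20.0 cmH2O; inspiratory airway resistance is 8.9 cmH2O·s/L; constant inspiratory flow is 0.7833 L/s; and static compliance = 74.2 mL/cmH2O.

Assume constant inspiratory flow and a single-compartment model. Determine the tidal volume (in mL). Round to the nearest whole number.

Equation of motion (constant flow): PIP = Vt/C + R·V̇ + PEEP.
Vt/C = PIP − R·V̇ − PEEP = 20.0 − 6.971 − 7 = 6.029 cmH2O.
Vt = C × 6.029 = 74.2 × 6.029 = 447.35 mL.

447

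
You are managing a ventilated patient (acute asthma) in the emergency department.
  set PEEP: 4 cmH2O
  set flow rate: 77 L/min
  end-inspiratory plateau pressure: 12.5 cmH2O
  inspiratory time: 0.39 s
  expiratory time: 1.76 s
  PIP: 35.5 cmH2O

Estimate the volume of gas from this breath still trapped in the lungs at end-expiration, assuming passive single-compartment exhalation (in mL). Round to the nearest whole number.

94

Flow: 77 L/min ÷ 60 = 1.2833 L/s.
Vt = flow × Ti = 1.2833 L/s × 0.39 s × 1000 mL/L = 500.49 mL.
R = (PIP − Pplat)/V̇ = (35.5 − 12.5) / 1.2833 = 23.0/1.2833 = 17.923 cmH2O·s/L.
C = Vt/(Pplat − PEEP) = 500.49 / (12.5 − 4) = 500.49/8.5 = 58.881 mL/cmH2O.
τ = R × C = 17.923 × 0.05888 L/cmH2O = 1.055 s.
Fraction remaining = e^(−Te/τ) = e^(−1.76/1.055) = 0.1886.
Trapped volume = 500.49 × 0.1886 = 94.392 mL.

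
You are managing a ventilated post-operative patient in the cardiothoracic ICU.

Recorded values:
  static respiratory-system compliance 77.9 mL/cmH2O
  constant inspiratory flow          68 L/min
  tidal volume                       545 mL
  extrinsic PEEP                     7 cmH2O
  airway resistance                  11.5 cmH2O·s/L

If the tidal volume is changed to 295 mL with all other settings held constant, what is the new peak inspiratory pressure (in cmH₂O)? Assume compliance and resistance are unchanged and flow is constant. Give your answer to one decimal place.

23.8

Flow: 68 L/min ÷ 60 = 1.1333 L/s.
PIP = Vt/C + R·V̇ + PEEP (constant-flow equation of motion).
Only the elastic term changes: ΔPIP = ΔVt / C = (295 − 545) / 77.9 = -3.209 cmH2O.
Original PIP = 545/77.9 + 11.5×1.1333 + 7 = 27.029 cmH2O; new PIP = 27.029 + (-3.209) = 23.82 cmH2O.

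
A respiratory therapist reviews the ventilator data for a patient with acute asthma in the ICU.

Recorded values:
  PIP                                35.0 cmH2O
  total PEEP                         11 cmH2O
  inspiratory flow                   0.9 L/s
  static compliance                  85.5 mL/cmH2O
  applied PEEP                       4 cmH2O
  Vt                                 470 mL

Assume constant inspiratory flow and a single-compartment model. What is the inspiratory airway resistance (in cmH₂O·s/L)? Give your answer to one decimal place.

20.6

Total PEEP = 11 cmH2O (set 4 + intrinsic 7); this is the baseline alveolar pressure.
Equation of motion (constant flow): PIP = Vt/C + R·V̇ + PEEP.
R·V̇ = PIP − Vt/C − PEEP = 35.0 − 470/85.5 − 11 = 35.0 − 5.497 − 11 = 18.503 cmH2O.
R = 18.503 / 0.9 = 20.559 cmH2O·s/L.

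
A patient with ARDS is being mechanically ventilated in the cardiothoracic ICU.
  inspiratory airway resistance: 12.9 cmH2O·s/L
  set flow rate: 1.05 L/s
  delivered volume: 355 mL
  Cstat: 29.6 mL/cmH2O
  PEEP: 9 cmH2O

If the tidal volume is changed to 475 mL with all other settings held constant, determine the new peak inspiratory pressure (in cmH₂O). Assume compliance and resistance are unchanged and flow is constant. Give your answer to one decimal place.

38.6

PIP = Vt/C + R·V̇ + PEEP (constant-flow equation of motion).
Only the elastic term changes: ΔPIP = ΔVt / C = (475 − 355) / 29.6 = 4.054 cmH2O.
Original PIP = 355/29.6 + 12.9×1.05 + 9 = 34.538 cmH2O; new PIP = 34.538 + (4.054) = 38.592 cmH2O.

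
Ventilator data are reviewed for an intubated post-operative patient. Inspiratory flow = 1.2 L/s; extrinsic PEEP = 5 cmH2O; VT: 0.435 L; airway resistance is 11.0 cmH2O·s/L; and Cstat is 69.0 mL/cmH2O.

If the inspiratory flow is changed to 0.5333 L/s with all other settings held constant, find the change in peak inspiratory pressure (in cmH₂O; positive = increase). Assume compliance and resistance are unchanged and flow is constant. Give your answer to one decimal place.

PIP = Vt/C + R·V̇ + PEEP (constant-flow equation of motion).
Only the resistive term changes: ΔPIP = R × ΔV̇ = 11.0 × (0.5333 − 1.2) = 11.0 × -0.6667 = -7.334 cmH2O.

-7.3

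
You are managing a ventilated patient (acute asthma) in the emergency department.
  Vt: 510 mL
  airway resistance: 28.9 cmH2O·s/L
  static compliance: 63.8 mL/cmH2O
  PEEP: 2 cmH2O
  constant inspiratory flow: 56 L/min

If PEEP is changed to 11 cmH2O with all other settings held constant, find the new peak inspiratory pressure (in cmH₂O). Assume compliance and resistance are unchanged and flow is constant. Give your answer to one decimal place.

Flow: 56 L/min ÷ 60 = 0.9333 L/s.
PIP = Vt/C + R·V̇ + PEEP (constant-flow equation of motion).
Only the baseline term changes: ΔPIP = ΔPEEP = 11 − 2 = 9.0 cmH2O.
Original PIP = 510/63.8 + 28.9×0.9333 + 2 = 36.966 cmH2O; new PIP = 36.966 + (9.0) = 45.966 cmH2O.

46.0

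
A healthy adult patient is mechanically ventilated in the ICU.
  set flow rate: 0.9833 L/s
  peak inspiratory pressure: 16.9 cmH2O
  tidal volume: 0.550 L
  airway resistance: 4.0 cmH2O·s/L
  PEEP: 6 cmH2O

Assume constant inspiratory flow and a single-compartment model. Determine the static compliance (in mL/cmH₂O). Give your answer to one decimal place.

78.9

Equation of motion (constant flow): PIP = Vt/C + R·V̇ + PEEP.
Vt/C = PIP − R·V̇ − PEEP = 16.9 − 4.0×0.9833 − 6 = 16.9 − 3.933 − 6 = 6.967 cmH2O.
C = Vt / 6.967 = 550 / 6.967 = 78.944 mL/cmH2O.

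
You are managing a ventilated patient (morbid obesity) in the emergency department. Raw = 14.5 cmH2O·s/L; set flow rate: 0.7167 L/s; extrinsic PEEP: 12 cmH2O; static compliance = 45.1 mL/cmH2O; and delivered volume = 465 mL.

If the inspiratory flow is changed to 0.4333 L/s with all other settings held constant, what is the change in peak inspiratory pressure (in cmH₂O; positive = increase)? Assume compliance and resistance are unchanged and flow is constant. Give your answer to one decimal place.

-4.1

PIP = Vt/C + R·V̇ + PEEP (constant-flow equation of motion).
Only the resistive term changes: ΔPIP = R × ΔV̇ = 14.5 × (0.4333 − 0.7167) = 14.5 × -0.2834 = -4.109 cmH2O.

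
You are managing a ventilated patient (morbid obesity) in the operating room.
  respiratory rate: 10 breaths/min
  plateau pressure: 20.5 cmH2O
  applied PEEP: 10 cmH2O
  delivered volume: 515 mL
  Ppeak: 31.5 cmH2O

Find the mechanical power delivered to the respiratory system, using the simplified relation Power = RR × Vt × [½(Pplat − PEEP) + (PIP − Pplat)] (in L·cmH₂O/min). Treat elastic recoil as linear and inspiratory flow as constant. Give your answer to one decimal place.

83.7

Per-breath work = Vt × [½(Pplat−PEEP) + (PIP−Pplat)] = 0.515 × [0.5×10.5 + 11.0] = 0.515 × 16.25 = 8.369 L·cmH2O.
Power = 10 × 8.369 = 83.69 L·cmH2O/min.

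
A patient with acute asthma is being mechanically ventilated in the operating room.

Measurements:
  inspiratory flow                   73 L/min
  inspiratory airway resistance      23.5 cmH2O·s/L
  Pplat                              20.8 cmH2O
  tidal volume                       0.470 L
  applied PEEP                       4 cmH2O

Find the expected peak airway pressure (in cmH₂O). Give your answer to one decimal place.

Flow: 73 L/min ÷ 60 = 1.2167 L/s.
PIP = Pplat + Raw × flow = 20.8 + 23.5 × 1.2167 = 20.8 + 28.592 = 49.392 cmH2O.

49.4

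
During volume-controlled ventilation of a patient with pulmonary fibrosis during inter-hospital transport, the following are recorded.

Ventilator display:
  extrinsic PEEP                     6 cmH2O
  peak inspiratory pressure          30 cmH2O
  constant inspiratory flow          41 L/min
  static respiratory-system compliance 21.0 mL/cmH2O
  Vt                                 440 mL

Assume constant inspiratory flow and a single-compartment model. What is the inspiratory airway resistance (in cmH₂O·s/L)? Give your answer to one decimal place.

Flow: 41 L/min ÷ 60 = 0.6833 L/s.
Equation of motion (constant flow): PIP = Vt/C + R·V̇ + PEEP.
R·V̇ = PIP − Vt/C − PEEP = 30 − 440/21.0 − 6 = 30 − 20.952 − 6 = 3.048 cmH2O.
R = 3.048 / 0.6833 = 4.461 cmH2O·s/L.

4.5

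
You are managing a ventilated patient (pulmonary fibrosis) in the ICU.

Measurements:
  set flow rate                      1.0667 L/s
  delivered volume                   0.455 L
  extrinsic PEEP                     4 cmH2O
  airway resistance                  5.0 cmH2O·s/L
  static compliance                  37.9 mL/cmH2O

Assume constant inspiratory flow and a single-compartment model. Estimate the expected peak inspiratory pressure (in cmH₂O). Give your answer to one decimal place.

Equation of motion (constant flow): PIP = Vt/C + R·V̇ + PEEP.
PIP = 455/37.9 + 5.0×1.0667 + 4 = 12.005 + 5.334 + 4 = 21.339 cmH2O.

21.3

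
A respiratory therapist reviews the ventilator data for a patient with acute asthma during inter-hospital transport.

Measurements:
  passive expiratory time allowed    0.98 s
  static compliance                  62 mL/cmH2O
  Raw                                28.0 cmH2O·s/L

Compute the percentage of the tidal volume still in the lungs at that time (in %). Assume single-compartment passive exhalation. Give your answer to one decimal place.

56.9

τ = R × C = 28.0 × 62 mL/cmH2O = 28.0 × 0.062 L/cmH2O = 1.736 s.
Passive exhalation: V(t)/V₀ = e^(−t/τ) = e^(−0.98/1.736) = 0.5686.
Fraction remaining = 0.5686 → 56.86%.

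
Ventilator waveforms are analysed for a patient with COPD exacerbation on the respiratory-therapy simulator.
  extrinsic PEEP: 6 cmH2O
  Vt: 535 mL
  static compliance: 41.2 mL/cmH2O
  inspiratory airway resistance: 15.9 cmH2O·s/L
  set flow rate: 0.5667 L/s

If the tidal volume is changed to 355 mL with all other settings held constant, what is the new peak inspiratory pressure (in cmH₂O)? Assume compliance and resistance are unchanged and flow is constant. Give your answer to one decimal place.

PIP = Vt/C + R·V̇ + PEEP (constant-flow equation of motion).
Only the elastic term changes: ΔPIP = ΔVt / C = (355 − 535) / 41.2 = -4.369 cmH2O.
Original PIP = 535/41.2 + 15.9×0.5667 + 6 = 27.996 cmH2O; new PIP = 27.996 + (-4.369) = 23.627 cmH2O.

23.6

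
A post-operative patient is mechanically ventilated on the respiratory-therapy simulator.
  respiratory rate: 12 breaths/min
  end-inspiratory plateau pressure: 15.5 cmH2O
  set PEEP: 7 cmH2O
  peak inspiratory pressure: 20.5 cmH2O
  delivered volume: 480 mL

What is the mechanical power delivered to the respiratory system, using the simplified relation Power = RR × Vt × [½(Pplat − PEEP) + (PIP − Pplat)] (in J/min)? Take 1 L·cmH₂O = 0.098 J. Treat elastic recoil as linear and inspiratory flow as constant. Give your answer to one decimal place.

Per-breath work = Vt × [½(Pplat−PEEP) + (PIP−Pplat)] = 0.480 × [0.5×8.5 + 5.0] = 0.480 × 9.25 = 4.44 L·cmH2O.
Power = 12 × 4.44 = 53.28 L·cmH2O/min.
× 0.098 J/(L·cmH2O) → 5.221 J/min.

5.2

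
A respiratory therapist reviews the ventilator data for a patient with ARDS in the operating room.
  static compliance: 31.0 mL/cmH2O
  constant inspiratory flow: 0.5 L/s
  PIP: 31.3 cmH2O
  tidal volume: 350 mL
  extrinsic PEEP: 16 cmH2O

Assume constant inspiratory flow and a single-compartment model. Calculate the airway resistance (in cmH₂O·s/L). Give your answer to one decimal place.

8.0

Equation of motion (constant flow): PIP = Vt/C + R·V̇ + PEEP.
R·V̇ = PIP − Vt/C − PEEP = 31.3 − 350/31.0 − 16 = 31.3 − 11.29 − 16 = 4.01 cmH2O.
R = 4.01 / 0.5 = 8.02 cmH2O·s/L.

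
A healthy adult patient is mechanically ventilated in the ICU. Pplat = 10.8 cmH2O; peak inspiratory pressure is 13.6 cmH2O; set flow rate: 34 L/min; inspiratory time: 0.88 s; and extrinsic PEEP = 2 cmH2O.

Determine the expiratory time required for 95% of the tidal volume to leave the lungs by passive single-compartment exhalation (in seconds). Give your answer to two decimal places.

Flow: 34 L/min ÷ 60 = 0.5667 L/s.
Vt = flow × Ti = 0.5667 L/s × 0.88 s × 1000 mL/L = 498.7 mL.
R = (PIP − Pplat)/V̇ = (13.6 − 10.8) / 0.5667 = 2.8/0.5667 = 4.941 cmH2O·s/L.
C = Vt/(Pplat − PEEP) = 498.7 / (10.8 − 2) = 498.7/8.8 = 56.67 mL/cmH2O.
τ = R × C = 4.941 × 0.05667 L/cmH2O = 0.28 s.
t = −τ·ln(1 − 0.95) = −0.28·ln(0.05) = 0.8388 s.

0.84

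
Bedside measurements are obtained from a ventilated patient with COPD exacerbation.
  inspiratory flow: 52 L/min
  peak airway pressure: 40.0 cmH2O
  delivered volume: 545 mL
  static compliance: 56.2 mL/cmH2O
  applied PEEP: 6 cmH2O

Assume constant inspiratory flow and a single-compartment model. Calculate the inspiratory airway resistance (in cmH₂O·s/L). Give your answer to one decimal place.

Flow: 52 L/min ÷ 60 = 0.8667 L/s.
Equation of motion (constant flow): PIP = Vt/C + R·V̇ + PEEP.
R·V̇ = PIP − Vt/C − PEEP = 40.0 − 545/56.2 − 6 = 40.0 − 9.698 − 6 = 24.302 cmH2O.
R = 24.302 / 0.8667 = 28.04 cmH2O·s/L.

28.0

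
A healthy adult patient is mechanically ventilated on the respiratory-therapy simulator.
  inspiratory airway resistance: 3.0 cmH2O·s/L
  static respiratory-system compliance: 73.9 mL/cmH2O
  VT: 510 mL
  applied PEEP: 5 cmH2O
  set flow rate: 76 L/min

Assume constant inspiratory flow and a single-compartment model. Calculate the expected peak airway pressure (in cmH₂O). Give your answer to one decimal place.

Flow: 76 L/min ÷ 60 = 1.2667 L/s.
Equation of motion (constant flow): PIP = Vt/C + R·V̇ + PEEP.
PIP = 510/73.9 + 3.0×1.2667 + 5 = 6.901 + 3.8 + 5 = 15.701 cmH2O.

15.7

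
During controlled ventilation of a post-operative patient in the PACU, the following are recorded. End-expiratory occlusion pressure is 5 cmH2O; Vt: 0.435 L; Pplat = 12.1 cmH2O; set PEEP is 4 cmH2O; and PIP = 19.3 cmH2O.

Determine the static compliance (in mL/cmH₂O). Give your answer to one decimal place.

End-expiratory occlusion gives total PEEP = 5 cmH2O (intrinsic PEEP = 5 − 4 = 1). Use total PEEP for the elastic gradient.
Cstat = Vt / (Pplat − PEEPtotal) = 435 / (12.1 − 5) = 435 / 7.1 = 61.268 mL/cmH2O.

61.3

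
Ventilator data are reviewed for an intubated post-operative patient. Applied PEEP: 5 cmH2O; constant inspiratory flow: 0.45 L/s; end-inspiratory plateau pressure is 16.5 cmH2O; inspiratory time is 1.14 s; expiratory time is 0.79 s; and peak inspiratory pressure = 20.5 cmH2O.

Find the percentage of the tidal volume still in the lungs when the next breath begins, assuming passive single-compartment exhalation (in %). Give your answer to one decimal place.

Vt = flow × Ti = 0.45 L/s × 1.14 s × 1000 mL/L = 513.0 mL.
R = (PIP − Pplat)/V̇ = (20.5 − 16.5) / 0.45 = 4.0/0.45 = 8.889 cmH2O·s/L.
C = Vt/(Pplat − PEEP) = 513.0 / (16.5 − 5) = 513.0/11.5 = 44.609 mL/cmH2O.
τ = R × C = 8.889 × 0.04461 L/cmH2O = 0.3965 s.
Fraction remaining at end-expiration = e^(−Te/τ) = e^(−0.79/0.3965) = 0.1364 → 13.64%.

13.6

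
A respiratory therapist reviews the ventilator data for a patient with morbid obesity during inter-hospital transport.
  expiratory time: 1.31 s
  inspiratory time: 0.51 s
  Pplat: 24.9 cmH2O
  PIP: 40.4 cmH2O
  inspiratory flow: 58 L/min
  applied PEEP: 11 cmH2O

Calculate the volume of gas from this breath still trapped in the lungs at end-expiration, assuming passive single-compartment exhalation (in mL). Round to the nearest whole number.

49

Flow: 58 L/min ÷ 60 = 0.9667 L/s.
Vt = flow × Ti = 0.9667 L/s × 0.51 s × 1000 mL/L = 493.02 mL.
R = (PIP − Pplat)/V̇ = (40.4 − 24.9) / 0.9667 = 15.5/0.9667 = 16.034 cmH2O·s/L.
C = Vt/(Pplat − PEEP) = 493.02 / (24.9 − 11) = 493.02/13.9 = 35.469 mL/cmH2O.
τ = R × C = 16.034 × 0.03547 L/cmH2O = 0.5687 s.
Fraction remaining = e^(−Te/τ) = e^(−1.31/0.5687) = 0.09991.
Trapped volume = 493.02 × 0.09991 = 49.258 mL.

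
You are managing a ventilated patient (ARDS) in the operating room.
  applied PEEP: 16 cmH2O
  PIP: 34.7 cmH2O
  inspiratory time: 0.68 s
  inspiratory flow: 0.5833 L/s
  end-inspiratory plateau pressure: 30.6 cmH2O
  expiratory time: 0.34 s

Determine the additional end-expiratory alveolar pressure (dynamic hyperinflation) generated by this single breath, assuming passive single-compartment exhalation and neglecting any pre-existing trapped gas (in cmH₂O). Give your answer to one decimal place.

2.5

Vt = flow × Ti = 0.5833 L/s × 0.68 s × 1000 mL/L = 396.64 mL.
R = (PIP − Pplat)/V̇ = (34.7 − 30.6) / 0.5833 = 4.1/0.5833 = 7.029 cmH2O·s/L.
C = Vt/(Pplat − PEEP) = 396.64 / (30.6 − 16) = 396.64/14.6 = 27.167 mL/cmH2O.
τ = R × C = 7.029 × 0.02717 L/cmH2O = 0.191 s.
Fraction remaining = e^(−Te/τ) = e^(−0.34/0.191) = 0.1686; trapped volume = 396.64 × 0.1686 = 66.874 mL.
Additional alveolar pressure from trapping ≈ V_trapped / C = 66.874 / 27.167 = 2.462 cmH2O.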